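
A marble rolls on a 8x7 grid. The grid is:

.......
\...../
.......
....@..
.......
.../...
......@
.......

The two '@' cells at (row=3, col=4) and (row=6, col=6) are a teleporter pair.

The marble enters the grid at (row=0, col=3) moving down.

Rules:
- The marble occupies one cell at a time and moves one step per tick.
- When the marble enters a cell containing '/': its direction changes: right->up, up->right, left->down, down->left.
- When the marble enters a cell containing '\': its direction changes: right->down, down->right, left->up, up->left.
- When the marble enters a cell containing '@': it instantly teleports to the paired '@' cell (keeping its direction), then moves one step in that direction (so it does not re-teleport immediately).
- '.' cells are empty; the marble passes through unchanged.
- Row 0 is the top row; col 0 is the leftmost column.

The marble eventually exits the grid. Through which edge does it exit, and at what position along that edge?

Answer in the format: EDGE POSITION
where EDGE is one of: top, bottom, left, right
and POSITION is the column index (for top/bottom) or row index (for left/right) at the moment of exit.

Step 1: enter (0,3), '.' pass, move down to (1,3)
Step 2: enter (1,3), '.' pass, move down to (2,3)
Step 3: enter (2,3), '.' pass, move down to (3,3)
Step 4: enter (3,3), '.' pass, move down to (4,3)
Step 5: enter (4,3), '.' pass, move down to (5,3)
Step 6: enter (5,3), '/' deflects down->left, move left to (5,2)
Step 7: enter (5,2), '.' pass, move left to (5,1)
Step 8: enter (5,1), '.' pass, move left to (5,0)
Step 9: enter (5,0), '.' pass, move left to (5,-1)
Step 10: at (5,-1) — EXIT via left edge, pos 5

Answer: left 5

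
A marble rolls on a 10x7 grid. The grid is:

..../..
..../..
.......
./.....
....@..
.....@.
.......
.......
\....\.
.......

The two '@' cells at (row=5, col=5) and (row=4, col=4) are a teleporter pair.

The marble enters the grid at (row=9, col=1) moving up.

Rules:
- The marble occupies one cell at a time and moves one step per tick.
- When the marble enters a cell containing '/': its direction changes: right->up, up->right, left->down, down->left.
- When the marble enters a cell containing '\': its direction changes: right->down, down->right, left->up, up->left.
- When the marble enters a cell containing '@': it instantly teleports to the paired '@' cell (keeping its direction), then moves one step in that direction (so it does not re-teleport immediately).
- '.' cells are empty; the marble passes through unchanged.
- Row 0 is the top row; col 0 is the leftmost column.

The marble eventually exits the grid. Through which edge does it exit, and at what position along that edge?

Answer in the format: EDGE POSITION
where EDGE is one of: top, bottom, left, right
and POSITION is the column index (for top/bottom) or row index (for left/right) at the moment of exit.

Answer: right 3

Derivation:
Step 1: enter (9,1), '.' pass, move up to (8,1)
Step 2: enter (8,1), '.' pass, move up to (7,1)
Step 3: enter (7,1), '.' pass, move up to (6,1)
Step 4: enter (6,1), '.' pass, move up to (5,1)
Step 5: enter (5,1), '.' pass, move up to (4,1)
Step 6: enter (4,1), '.' pass, move up to (3,1)
Step 7: enter (3,1), '/' deflects up->right, move right to (3,2)
Step 8: enter (3,2), '.' pass, move right to (3,3)
Step 9: enter (3,3), '.' pass, move right to (3,4)
Step 10: enter (3,4), '.' pass, move right to (3,5)
Step 11: enter (3,5), '.' pass, move right to (3,6)
Step 12: enter (3,6), '.' pass, move right to (3,7)
Step 13: at (3,7) — EXIT via right edge, pos 3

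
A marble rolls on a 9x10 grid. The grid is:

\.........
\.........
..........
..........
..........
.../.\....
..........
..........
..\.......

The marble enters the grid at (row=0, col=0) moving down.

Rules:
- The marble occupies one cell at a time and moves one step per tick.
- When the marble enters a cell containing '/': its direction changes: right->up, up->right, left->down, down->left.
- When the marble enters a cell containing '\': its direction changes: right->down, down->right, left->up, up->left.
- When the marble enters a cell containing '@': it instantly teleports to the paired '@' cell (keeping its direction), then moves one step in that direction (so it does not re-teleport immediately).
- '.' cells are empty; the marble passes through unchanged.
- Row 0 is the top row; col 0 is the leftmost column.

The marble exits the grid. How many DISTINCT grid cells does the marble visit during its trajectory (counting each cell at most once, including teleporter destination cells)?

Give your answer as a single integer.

Answer: 10

Derivation:
Step 1: enter (0,0), '\' deflects down->right, move right to (0,1)
Step 2: enter (0,1), '.' pass, move right to (0,2)
Step 3: enter (0,2), '.' pass, move right to (0,3)
Step 4: enter (0,3), '.' pass, move right to (0,4)
Step 5: enter (0,4), '.' pass, move right to (0,5)
Step 6: enter (0,5), '.' pass, move right to (0,6)
Step 7: enter (0,6), '.' pass, move right to (0,7)
Step 8: enter (0,7), '.' pass, move right to (0,8)
Step 9: enter (0,8), '.' pass, move right to (0,9)
Step 10: enter (0,9), '.' pass, move right to (0,10)
Step 11: at (0,10) — EXIT via right edge, pos 0
Distinct cells visited: 10 (path length 10)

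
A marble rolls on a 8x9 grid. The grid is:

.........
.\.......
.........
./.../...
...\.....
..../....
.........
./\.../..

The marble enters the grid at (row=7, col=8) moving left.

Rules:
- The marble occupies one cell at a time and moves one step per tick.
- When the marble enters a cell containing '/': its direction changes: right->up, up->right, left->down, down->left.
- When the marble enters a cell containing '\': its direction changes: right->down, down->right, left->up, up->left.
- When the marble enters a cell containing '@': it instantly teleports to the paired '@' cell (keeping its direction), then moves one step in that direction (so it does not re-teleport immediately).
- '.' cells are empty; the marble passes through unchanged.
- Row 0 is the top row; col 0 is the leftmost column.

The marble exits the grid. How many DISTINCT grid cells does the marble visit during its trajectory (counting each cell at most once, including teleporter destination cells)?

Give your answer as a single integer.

Answer: 3

Derivation:
Step 1: enter (7,8), '.' pass, move left to (7,7)
Step 2: enter (7,7), '.' pass, move left to (7,6)
Step 3: enter (7,6), '/' deflects left->down, move down to (8,6)
Step 4: at (8,6) — EXIT via bottom edge, pos 6
Distinct cells visited: 3 (path length 3)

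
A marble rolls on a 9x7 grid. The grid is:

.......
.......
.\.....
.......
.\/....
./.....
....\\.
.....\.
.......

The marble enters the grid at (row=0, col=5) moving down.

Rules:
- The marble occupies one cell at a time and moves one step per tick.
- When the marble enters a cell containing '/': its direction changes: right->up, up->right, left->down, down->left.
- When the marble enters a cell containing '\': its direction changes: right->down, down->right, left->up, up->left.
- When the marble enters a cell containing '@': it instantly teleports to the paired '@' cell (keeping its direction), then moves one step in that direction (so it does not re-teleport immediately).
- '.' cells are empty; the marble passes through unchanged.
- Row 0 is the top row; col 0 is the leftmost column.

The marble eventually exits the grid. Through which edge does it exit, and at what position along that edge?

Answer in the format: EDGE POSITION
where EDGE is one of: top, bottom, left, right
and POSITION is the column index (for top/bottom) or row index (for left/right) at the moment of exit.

Step 1: enter (0,5), '.' pass, move down to (1,5)
Step 2: enter (1,5), '.' pass, move down to (2,5)
Step 3: enter (2,5), '.' pass, move down to (3,5)
Step 4: enter (3,5), '.' pass, move down to (4,5)
Step 5: enter (4,5), '.' pass, move down to (5,5)
Step 6: enter (5,5), '.' pass, move down to (6,5)
Step 7: enter (6,5), '\' deflects down->right, move right to (6,6)
Step 8: enter (6,6), '.' pass, move right to (6,7)
Step 9: at (6,7) — EXIT via right edge, pos 6

Answer: right 6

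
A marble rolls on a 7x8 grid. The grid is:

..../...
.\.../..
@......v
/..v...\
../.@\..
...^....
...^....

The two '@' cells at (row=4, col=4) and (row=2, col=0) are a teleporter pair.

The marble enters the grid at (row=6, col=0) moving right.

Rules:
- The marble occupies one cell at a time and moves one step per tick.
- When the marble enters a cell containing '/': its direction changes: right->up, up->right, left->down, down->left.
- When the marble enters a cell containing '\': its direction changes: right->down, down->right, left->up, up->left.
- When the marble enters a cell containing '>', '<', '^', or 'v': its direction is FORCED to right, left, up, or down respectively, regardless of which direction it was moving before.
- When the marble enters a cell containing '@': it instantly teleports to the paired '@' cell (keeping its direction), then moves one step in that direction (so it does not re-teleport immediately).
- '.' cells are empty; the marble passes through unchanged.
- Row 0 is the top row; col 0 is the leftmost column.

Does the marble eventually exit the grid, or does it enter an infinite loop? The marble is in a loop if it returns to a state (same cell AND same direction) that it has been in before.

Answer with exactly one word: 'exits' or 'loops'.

Answer: loops

Derivation:
Step 1: enter (6,0), '.' pass, move right to (6,1)
Step 2: enter (6,1), '.' pass, move right to (6,2)
Step 3: enter (6,2), '.' pass, move right to (6,3)
Step 4: enter (6,3), '^' forces right->up, move up to (5,3)
Step 5: enter (5,3), '^' forces up->up, move up to (4,3)
Step 6: enter (4,3), '.' pass, move up to (3,3)
Step 7: enter (3,3), 'v' forces up->down, move down to (4,3)
Step 8: enter (4,3), '.' pass, move down to (5,3)
Step 9: enter (5,3), '^' forces down->up, move up to (4,3)
Step 10: at (4,3) dir=up — LOOP DETECTED (seen before)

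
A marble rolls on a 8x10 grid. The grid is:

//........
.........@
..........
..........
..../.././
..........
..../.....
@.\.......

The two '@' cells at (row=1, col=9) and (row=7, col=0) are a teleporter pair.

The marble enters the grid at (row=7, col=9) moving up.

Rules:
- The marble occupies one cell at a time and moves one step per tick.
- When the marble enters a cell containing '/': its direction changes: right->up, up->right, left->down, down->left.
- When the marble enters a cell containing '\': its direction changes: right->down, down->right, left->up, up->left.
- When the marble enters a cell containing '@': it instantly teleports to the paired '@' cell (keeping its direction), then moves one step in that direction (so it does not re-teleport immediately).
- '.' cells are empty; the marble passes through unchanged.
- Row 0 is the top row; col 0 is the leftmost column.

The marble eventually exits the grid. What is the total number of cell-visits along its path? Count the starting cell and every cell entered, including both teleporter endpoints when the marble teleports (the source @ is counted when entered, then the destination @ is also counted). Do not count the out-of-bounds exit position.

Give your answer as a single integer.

Step 1: enter (7,9), '.' pass, move up to (6,9)
Step 2: enter (6,9), '.' pass, move up to (5,9)
Step 3: enter (5,9), '.' pass, move up to (4,9)
Step 4: enter (4,9), '/' deflects up->right, move right to (4,10)
Step 5: at (4,10) — EXIT via right edge, pos 4
Path length (cell visits): 4

Answer: 4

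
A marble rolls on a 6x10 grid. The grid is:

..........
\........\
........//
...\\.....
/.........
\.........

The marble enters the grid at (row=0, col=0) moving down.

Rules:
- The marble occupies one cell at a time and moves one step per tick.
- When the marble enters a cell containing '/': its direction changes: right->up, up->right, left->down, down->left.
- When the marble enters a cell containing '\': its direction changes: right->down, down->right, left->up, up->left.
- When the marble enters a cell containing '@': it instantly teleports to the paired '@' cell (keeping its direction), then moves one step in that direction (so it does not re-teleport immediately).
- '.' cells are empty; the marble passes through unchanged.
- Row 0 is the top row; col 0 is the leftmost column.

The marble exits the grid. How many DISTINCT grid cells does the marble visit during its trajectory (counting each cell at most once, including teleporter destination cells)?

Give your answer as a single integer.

Step 1: enter (0,0), '.' pass, move down to (1,0)
Step 2: enter (1,0), '\' deflects down->right, move right to (1,1)
Step 3: enter (1,1), '.' pass, move right to (1,2)
Step 4: enter (1,2), '.' pass, move right to (1,3)
Step 5: enter (1,3), '.' pass, move right to (1,4)
Step 6: enter (1,4), '.' pass, move right to (1,5)
Step 7: enter (1,5), '.' pass, move right to (1,6)
Step 8: enter (1,6), '.' pass, move right to (1,7)
Step 9: enter (1,7), '.' pass, move right to (1,8)
Step 10: enter (1,8), '.' pass, move right to (1,9)
Step 11: enter (1,9), '\' deflects right->down, move down to (2,9)
Step 12: enter (2,9), '/' deflects down->left, move left to (2,8)
Step 13: enter (2,8), '/' deflects left->down, move down to (3,8)
Step 14: enter (3,8), '.' pass, move down to (4,8)
Step 15: enter (4,8), '.' pass, move down to (5,8)
Step 16: enter (5,8), '.' pass, move down to (6,8)
Step 17: at (6,8) — EXIT via bottom edge, pos 8
Distinct cells visited: 16 (path length 16)

Answer: 16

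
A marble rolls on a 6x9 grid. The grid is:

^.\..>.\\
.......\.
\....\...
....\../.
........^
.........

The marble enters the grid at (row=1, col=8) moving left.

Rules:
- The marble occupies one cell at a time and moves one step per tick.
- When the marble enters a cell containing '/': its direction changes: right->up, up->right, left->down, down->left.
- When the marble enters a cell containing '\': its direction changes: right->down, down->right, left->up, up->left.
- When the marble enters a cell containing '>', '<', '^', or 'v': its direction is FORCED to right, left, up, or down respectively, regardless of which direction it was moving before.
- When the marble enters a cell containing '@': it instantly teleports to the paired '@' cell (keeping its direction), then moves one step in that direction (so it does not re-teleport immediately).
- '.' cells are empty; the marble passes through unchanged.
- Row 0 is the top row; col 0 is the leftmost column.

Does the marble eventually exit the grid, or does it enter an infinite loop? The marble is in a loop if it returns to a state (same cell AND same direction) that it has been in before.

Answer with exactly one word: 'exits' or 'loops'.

Answer: exits

Derivation:
Step 1: enter (1,8), '.' pass, move left to (1,7)
Step 2: enter (1,7), '\' deflects left->up, move up to (0,7)
Step 3: enter (0,7), '\' deflects up->left, move left to (0,6)
Step 4: enter (0,6), '.' pass, move left to (0,5)
Step 5: enter (0,5), '>' forces left->right, move right to (0,6)
Step 6: enter (0,6), '.' pass, move right to (0,7)
Step 7: enter (0,7), '\' deflects right->down, move down to (1,7)
Step 8: enter (1,7), '\' deflects down->right, move right to (1,8)
Step 9: enter (1,8), '.' pass, move right to (1,9)
Step 10: at (1,9) — EXIT via right edge, pos 1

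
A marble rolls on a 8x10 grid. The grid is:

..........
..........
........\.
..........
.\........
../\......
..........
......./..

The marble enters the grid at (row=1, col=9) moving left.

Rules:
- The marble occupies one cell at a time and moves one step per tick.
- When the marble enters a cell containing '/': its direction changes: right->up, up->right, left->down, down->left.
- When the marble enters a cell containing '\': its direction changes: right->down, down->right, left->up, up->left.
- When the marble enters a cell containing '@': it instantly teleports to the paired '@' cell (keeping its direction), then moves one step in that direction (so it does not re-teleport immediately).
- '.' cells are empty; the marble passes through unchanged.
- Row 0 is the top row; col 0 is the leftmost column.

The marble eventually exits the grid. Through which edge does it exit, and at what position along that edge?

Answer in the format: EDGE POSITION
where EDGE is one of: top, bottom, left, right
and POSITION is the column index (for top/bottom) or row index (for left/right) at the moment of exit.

Answer: left 1

Derivation:
Step 1: enter (1,9), '.' pass, move left to (1,8)
Step 2: enter (1,8), '.' pass, move left to (1,7)
Step 3: enter (1,7), '.' pass, move left to (1,6)
Step 4: enter (1,6), '.' pass, move left to (1,5)
Step 5: enter (1,5), '.' pass, move left to (1,4)
Step 6: enter (1,4), '.' pass, move left to (1,3)
Step 7: enter (1,3), '.' pass, move left to (1,2)
Step 8: enter (1,2), '.' pass, move left to (1,1)
Step 9: enter (1,1), '.' pass, move left to (1,0)
Step 10: enter (1,0), '.' pass, move left to (1,-1)
Step 11: at (1,-1) — EXIT via left edge, pos 1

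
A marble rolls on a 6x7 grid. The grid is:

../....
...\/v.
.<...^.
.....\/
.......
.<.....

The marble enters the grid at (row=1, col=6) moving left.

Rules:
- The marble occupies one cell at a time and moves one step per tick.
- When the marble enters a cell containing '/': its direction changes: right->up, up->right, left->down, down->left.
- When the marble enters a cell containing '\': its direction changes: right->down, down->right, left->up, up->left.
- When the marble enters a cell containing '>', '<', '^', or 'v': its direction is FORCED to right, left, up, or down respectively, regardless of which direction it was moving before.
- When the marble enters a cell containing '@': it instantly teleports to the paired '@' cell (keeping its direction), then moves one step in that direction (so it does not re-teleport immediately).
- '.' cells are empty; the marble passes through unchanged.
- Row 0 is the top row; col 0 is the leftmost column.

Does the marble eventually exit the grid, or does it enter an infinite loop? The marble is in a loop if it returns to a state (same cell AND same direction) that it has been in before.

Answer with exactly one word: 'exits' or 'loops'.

Step 1: enter (1,6), '.' pass, move left to (1,5)
Step 2: enter (1,5), 'v' forces left->down, move down to (2,5)
Step 3: enter (2,5), '^' forces down->up, move up to (1,5)
Step 4: enter (1,5), 'v' forces up->down, move down to (2,5)
Step 5: at (2,5) dir=down — LOOP DETECTED (seen before)

Answer: loops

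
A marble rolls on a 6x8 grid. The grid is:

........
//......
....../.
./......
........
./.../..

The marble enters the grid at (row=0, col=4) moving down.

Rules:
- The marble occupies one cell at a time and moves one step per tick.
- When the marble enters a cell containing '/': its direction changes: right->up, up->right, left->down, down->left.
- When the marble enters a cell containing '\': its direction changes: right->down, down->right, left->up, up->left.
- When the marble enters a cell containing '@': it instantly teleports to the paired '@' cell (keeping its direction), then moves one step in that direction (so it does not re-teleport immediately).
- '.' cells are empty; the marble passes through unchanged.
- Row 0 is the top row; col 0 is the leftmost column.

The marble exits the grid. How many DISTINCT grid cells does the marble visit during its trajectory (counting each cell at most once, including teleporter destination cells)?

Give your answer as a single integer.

Step 1: enter (0,4), '.' pass, move down to (1,4)
Step 2: enter (1,4), '.' pass, move down to (2,4)
Step 3: enter (2,4), '.' pass, move down to (3,4)
Step 4: enter (3,4), '.' pass, move down to (4,4)
Step 5: enter (4,4), '.' pass, move down to (5,4)
Step 6: enter (5,4), '.' pass, move down to (6,4)
Step 7: at (6,4) — EXIT via bottom edge, pos 4
Distinct cells visited: 6 (path length 6)

Answer: 6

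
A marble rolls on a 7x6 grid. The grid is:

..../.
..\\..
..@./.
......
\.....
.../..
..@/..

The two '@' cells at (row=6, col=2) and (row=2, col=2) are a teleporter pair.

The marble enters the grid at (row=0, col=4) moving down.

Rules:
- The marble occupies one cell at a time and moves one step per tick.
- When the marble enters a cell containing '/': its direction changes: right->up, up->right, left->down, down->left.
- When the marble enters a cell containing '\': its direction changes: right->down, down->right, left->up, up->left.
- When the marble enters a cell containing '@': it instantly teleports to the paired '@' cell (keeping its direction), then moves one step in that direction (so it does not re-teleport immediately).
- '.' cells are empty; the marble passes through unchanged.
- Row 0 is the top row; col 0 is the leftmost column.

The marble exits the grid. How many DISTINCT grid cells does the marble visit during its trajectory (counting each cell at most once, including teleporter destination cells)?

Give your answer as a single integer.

Step 1: enter (0,4), '/' deflects down->left, move left to (0,3)
Step 2: enter (0,3), '.' pass, move left to (0,2)
Step 3: enter (0,2), '.' pass, move left to (0,1)
Step 4: enter (0,1), '.' pass, move left to (0,0)
Step 5: enter (0,0), '.' pass, move left to (0,-1)
Step 6: at (0,-1) — EXIT via left edge, pos 0
Distinct cells visited: 5 (path length 5)

Answer: 5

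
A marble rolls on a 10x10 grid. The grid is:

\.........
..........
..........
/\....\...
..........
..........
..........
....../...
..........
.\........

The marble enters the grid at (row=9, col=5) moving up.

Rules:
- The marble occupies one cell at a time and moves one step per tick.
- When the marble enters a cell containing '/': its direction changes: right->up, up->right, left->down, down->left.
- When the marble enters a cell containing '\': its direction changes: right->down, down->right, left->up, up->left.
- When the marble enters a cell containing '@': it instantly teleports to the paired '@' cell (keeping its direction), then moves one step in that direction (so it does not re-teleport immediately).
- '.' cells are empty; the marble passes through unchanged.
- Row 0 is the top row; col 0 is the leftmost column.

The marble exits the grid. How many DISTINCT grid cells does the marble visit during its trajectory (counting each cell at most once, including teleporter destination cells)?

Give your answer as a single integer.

Step 1: enter (9,5), '.' pass, move up to (8,5)
Step 2: enter (8,5), '.' pass, move up to (7,5)
Step 3: enter (7,5), '.' pass, move up to (6,5)
Step 4: enter (6,5), '.' pass, move up to (5,5)
Step 5: enter (5,5), '.' pass, move up to (4,5)
Step 6: enter (4,5), '.' pass, move up to (3,5)
Step 7: enter (3,5), '.' pass, move up to (2,5)
Step 8: enter (2,5), '.' pass, move up to (1,5)
Step 9: enter (1,5), '.' pass, move up to (0,5)
Step 10: enter (0,5), '.' pass, move up to (-1,5)
Step 11: at (-1,5) — EXIT via top edge, pos 5
Distinct cells visited: 10 (path length 10)

Answer: 10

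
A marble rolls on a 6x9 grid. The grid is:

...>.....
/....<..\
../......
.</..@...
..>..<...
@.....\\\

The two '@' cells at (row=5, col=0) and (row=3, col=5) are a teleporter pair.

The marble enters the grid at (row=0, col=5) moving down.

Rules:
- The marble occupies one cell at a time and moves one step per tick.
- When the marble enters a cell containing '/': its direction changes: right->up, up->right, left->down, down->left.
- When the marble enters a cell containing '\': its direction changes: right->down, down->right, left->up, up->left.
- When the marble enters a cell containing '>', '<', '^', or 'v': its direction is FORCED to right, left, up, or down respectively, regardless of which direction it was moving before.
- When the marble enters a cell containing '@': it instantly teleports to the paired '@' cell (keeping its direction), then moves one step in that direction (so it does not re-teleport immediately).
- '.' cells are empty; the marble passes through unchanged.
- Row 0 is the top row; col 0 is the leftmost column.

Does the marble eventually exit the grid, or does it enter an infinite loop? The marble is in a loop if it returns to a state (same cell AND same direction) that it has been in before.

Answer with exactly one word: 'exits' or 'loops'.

Step 1: enter (0,5), '.' pass, move down to (1,5)
Step 2: enter (1,5), '<' forces down->left, move left to (1,4)
Step 3: enter (1,4), '.' pass, move left to (1,3)
Step 4: enter (1,3), '.' pass, move left to (1,2)
Step 5: enter (1,2), '.' pass, move left to (1,1)
Step 6: enter (1,1), '.' pass, move left to (1,0)
Step 7: enter (1,0), '/' deflects left->down, move down to (2,0)
Step 8: enter (2,0), '.' pass, move down to (3,0)
Step 9: enter (3,0), '.' pass, move down to (4,0)
Step 10: enter (4,0), '.' pass, move down to (5,0)
Step 11: enter (5,0), '@' teleport (5,0)->(3,5), also enter (3,5), move down to (4,5)
Step 12: enter (4,5), '<' forces down->left, move left to (4,4)
Step 13: enter (4,4), '.' pass, move left to (4,3)
Step 14: enter (4,3), '.' pass, move left to (4,2)
Step 15: enter (4,2), '>' forces left->right, move right to (4,3)
Step 16: enter (4,3), '.' pass, move right to (4,4)
Step 17: enter (4,4), '.' pass, move right to (4,5)
Step 18: enter (4,5), '<' forces right->left, move left to (4,4)
Step 19: at (4,4) dir=left — LOOP DETECTED (seen before)

Answer: loops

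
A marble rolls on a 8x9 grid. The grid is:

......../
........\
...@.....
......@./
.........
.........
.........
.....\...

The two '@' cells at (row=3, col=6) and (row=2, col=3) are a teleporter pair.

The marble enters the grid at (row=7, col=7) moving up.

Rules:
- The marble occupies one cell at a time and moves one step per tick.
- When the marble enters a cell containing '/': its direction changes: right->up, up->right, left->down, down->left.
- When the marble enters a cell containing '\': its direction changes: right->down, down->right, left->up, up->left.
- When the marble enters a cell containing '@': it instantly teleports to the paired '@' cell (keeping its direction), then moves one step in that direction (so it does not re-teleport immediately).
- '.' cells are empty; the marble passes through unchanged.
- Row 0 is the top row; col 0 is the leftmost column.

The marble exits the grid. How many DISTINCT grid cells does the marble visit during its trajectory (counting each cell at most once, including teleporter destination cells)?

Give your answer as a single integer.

Answer: 8

Derivation:
Step 1: enter (7,7), '.' pass, move up to (6,7)
Step 2: enter (6,7), '.' pass, move up to (5,7)
Step 3: enter (5,7), '.' pass, move up to (4,7)
Step 4: enter (4,7), '.' pass, move up to (3,7)
Step 5: enter (3,7), '.' pass, move up to (2,7)
Step 6: enter (2,7), '.' pass, move up to (1,7)
Step 7: enter (1,7), '.' pass, move up to (0,7)
Step 8: enter (0,7), '.' pass, move up to (-1,7)
Step 9: at (-1,7) — EXIT via top edge, pos 7
Distinct cells visited: 8 (path length 8)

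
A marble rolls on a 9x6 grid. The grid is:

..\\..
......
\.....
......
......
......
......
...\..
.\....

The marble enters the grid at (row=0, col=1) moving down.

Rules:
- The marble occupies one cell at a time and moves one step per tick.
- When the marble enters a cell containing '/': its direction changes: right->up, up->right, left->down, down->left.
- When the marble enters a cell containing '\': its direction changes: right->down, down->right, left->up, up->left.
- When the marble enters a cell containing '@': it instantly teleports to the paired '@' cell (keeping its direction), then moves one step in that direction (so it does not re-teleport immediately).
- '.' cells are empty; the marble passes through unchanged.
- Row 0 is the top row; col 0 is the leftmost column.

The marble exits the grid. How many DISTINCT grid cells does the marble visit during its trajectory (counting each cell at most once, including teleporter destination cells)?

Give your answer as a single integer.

Answer: 13

Derivation:
Step 1: enter (0,1), '.' pass, move down to (1,1)
Step 2: enter (1,1), '.' pass, move down to (2,1)
Step 3: enter (2,1), '.' pass, move down to (3,1)
Step 4: enter (3,1), '.' pass, move down to (4,1)
Step 5: enter (4,1), '.' pass, move down to (5,1)
Step 6: enter (5,1), '.' pass, move down to (6,1)
Step 7: enter (6,1), '.' pass, move down to (7,1)
Step 8: enter (7,1), '.' pass, move down to (8,1)
Step 9: enter (8,1), '\' deflects down->right, move right to (8,2)
Step 10: enter (8,2), '.' pass, move right to (8,3)
Step 11: enter (8,3), '.' pass, move right to (8,4)
Step 12: enter (8,4), '.' pass, move right to (8,5)
Step 13: enter (8,5), '.' pass, move right to (8,6)
Step 14: at (8,6) — EXIT via right edge, pos 8
Distinct cells visited: 13 (path length 13)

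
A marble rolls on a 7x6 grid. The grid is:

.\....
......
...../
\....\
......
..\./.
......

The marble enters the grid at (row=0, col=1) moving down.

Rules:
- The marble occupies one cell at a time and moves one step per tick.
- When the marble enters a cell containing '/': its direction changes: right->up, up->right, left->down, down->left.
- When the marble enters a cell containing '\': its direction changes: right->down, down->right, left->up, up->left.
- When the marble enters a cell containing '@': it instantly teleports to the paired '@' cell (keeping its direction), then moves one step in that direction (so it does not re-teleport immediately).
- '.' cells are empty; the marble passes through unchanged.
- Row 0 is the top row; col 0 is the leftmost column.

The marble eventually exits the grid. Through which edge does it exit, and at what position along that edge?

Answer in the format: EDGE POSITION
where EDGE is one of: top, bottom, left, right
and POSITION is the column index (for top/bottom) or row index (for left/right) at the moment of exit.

Step 1: enter (0,1), '\' deflects down->right, move right to (0,2)
Step 2: enter (0,2), '.' pass, move right to (0,3)
Step 3: enter (0,3), '.' pass, move right to (0,4)
Step 4: enter (0,4), '.' pass, move right to (0,5)
Step 5: enter (0,5), '.' pass, move right to (0,6)
Step 6: at (0,6) — EXIT via right edge, pos 0

Answer: right 0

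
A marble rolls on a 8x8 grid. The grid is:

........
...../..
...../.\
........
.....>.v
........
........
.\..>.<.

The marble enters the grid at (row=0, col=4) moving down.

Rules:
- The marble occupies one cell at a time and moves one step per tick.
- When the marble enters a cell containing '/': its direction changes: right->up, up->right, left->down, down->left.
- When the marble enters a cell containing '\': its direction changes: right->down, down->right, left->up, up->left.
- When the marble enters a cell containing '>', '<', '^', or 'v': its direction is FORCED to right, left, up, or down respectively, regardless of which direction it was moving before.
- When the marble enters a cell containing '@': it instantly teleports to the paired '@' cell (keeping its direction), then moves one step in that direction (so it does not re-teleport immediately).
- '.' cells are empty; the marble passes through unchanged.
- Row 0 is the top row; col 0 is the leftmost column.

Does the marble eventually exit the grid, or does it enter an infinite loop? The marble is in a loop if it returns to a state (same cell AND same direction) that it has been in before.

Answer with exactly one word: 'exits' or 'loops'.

Answer: loops

Derivation:
Step 1: enter (0,4), '.' pass, move down to (1,4)
Step 2: enter (1,4), '.' pass, move down to (2,4)
Step 3: enter (2,4), '.' pass, move down to (3,4)
Step 4: enter (3,4), '.' pass, move down to (4,4)
Step 5: enter (4,4), '.' pass, move down to (5,4)
Step 6: enter (5,4), '.' pass, move down to (6,4)
Step 7: enter (6,4), '.' pass, move down to (7,4)
Step 8: enter (7,4), '>' forces down->right, move right to (7,5)
Step 9: enter (7,5), '.' pass, move right to (7,6)
Step 10: enter (7,6), '<' forces right->left, move left to (7,5)
Step 11: enter (7,5), '.' pass, move left to (7,4)
Step 12: enter (7,4), '>' forces left->right, move right to (7,5)
Step 13: at (7,5) dir=right — LOOP DETECTED (seen before)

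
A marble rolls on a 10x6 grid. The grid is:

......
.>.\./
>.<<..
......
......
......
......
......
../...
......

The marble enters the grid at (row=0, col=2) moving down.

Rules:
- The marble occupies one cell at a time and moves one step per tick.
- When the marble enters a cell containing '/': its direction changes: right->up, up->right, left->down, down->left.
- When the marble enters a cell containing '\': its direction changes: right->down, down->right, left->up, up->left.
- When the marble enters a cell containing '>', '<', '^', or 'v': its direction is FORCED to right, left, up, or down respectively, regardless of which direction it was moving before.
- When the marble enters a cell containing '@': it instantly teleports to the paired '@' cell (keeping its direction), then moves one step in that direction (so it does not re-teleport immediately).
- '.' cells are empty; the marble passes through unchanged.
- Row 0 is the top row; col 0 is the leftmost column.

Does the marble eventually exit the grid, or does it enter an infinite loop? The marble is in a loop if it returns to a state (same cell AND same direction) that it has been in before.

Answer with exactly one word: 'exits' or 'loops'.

Answer: loops

Derivation:
Step 1: enter (0,2), '.' pass, move down to (1,2)
Step 2: enter (1,2), '.' pass, move down to (2,2)
Step 3: enter (2,2), '<' forces down->left, move left to (2,1)
Step 4: enter (2,1), '.' pass, move left to (2,0)
Step 5: enter (2,0), '>' forces left->right, move right to (2,1)
Step 6: enter (2,1), '.' pass, move right to (2,2)
Step 7: enter (2,2), '<' forces right->left, move left to (2,1)
Step 8: at (2,1) dir=left — LOOP DETECTED (seen before)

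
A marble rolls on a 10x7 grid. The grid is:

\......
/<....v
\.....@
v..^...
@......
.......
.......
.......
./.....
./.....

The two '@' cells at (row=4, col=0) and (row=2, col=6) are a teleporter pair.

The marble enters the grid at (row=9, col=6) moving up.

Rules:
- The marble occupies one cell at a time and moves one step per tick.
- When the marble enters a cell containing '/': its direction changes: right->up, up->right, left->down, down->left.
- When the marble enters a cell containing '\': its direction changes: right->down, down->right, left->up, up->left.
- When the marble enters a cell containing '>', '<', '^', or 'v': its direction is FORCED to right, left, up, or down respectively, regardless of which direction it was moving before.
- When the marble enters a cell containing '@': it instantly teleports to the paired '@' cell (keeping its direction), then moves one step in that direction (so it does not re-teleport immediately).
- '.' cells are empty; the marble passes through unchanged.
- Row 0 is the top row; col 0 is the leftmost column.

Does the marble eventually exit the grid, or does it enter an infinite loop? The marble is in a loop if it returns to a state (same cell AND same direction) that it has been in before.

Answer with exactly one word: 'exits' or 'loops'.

Step 1: enter (9,6), '.' pass, move up to (8,6)
Step 2: enter (8,6), '.' pass, move up to (7,6)
Step 3: enter (7,6), '.' pass, move up to (6,6)
Step 4: enter (6,6), '.' pass, move up to (5,6)
Step 5: enter (5,6), '.' pass, move up to (4,6)
Step 6: enter (4,6), '.' pass, move up to (3,6)
Step 7: enter (3,6), '.' pass, move up to (2,6)
Step 8: enter (2,6), '@' teleport (2,6)->(4,0), also enter (4,0), move up to (3,0)
Step 9: enter (3,0), 'v' forces up->down, move down to (4,0)
Step 10: enter (4,0), '@' teleport (4,0)->(2,6), also enter (2,6), move down to (3,6)
Step 11: enter (3,6), '.' pass, move down to (4,6)
Step 12: enter (4,6), '.' pass, move down to (5,6)
Step 13: enter (5,6), '.' pass, move down to (6,6)
Step 14: enter (6,6), '.' pass, move down to (7,6)
Step 15: enter (7,6), '.' pass, move down to (8,6)
Step 16: enter (8,6), '.' pass, move down to (9,6)
Step 17: enter (9,6), '.' pass, move down to (10,6)
Step 18: at (10,6) — EXIT via bottom edge, pos 6

Answer: exits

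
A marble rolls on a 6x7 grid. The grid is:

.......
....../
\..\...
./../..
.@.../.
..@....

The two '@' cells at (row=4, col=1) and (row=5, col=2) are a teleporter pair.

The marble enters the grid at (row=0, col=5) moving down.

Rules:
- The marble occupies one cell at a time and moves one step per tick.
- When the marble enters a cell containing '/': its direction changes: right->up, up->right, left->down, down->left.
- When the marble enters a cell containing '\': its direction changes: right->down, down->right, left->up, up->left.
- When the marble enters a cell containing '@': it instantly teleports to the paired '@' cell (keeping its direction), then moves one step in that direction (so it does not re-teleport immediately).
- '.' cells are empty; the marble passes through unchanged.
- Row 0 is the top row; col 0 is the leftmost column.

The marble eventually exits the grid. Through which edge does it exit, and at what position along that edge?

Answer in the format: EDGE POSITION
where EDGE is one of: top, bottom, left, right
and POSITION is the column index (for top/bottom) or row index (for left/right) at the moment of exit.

Step 1: enter (0,5), '.' pass, move down to (1,5)
Step 2: enter (1,5), '.' pass, move down to (2,5)
Step 3: enter (2,5), '.' pass, move down to (3,5)
Step 4: enter (3,5), '.' pass, move down to (4,5)
Step 5: enter (4,5), '/' deflects down->left, move left to (4,4)
Step 6: enter (4,4), '.' pass, move left to (4,3)
Step 7: enter (4,3), '.' pass, move left to (4,2)
Step 8: enter (4,2), '.' pass, move left to (4,1)
Step 9: enter (4,1), '@' teleport (4,1)->(5,2), also enter (5,2), move left to (5,1)
Step 10: enter (5,1), '.' pass, move left to (5,0)
Step 11: enter (5,0), '.' pass, move left to (5,-1)
Step 12: at (5,-1) — EXIT via left edge, pos 5

Answer: left 5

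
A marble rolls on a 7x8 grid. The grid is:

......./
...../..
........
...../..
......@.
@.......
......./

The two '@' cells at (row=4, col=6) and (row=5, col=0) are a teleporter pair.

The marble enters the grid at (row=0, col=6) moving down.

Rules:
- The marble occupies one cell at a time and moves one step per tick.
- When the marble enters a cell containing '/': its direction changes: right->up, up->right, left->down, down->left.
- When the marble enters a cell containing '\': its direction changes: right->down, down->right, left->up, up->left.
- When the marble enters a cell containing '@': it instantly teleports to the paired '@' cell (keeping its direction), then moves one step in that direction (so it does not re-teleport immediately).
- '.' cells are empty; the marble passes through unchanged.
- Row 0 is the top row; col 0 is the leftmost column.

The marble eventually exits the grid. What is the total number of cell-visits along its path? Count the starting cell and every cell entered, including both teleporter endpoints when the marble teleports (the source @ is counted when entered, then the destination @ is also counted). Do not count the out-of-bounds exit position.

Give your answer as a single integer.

Step 1: enter (0,6), '.' pass, move down to (1,6)
Step 2: enter (1,6), '.' pass, move down to (2,6)
Step 3: enter (2,6), '.' pass, move down to (3,6)
Step 4: enter (3,6), '.' pass, move down to (4,6)
Step 5: enter (4,6), '@' teleport (4,6)->(5,0), also enter (5,0), move down to (6,0)
Step 6: enter (6,0), '.' pass, move down to (7,0)
Step 7: at (7,0) — EXIT via bottom edge, pos 0
Path length (cell visits): 7

Answer: 7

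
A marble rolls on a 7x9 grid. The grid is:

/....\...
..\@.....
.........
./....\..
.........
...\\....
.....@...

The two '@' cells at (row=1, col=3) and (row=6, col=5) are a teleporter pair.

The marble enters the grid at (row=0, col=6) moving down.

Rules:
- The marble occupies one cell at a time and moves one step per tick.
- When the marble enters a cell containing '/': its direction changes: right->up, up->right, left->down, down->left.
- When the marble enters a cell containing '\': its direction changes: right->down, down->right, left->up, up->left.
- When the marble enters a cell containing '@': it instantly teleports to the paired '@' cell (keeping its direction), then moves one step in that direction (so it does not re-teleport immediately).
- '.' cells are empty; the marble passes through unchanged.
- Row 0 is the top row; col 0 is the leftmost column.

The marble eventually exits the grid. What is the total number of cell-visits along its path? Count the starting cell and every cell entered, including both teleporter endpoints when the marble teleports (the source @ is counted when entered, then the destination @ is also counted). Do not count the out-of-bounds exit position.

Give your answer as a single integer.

Answer: 6

Derivation:
Step 1: enter (0,6), '.' pass, move down to (1,6)
Step 2: enter (1,6), '.' pass, move down to (2,6)
Step 3: enter (2,6), '.' pass, move down to (3,6)
Step 4: enter (3,6), '\' deflects down->right, move right to (3,7)
Step 5: enter (3,7), '.' pass, move right to (3,8)
Step 6: enter (3,8), '.' pass, move right to (3,9)
Step 7: at (3,9) — EXIT via right edge, pos 3
Path length (cell visits): 6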